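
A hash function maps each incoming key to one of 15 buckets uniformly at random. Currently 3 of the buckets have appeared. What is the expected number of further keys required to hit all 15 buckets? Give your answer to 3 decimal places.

With k distinct buckets already seen, the next new one takes an expected 15/(15-k) keys.
Sum over k = 3,...,14: E = 15/12 + 15/11 + 15/10 + ... + 15/2 + 15/1 = 46.5482.

46.548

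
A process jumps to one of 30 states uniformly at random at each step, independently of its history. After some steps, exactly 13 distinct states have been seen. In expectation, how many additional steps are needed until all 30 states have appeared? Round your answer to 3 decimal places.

103.187

With k distinct states already seen, the next new one takes an expected 30/(30-k) steps.
Sum over k = 13,...,29: E = 30/17 + 30/16 + 30/15 + ... + 30/2 + 30/1 = 103.1866.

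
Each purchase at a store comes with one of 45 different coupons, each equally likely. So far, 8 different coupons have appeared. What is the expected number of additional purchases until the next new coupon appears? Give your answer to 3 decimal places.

The number of purchases until the next new coupon is geometric with success probability 37/45, so its mean is 45/37.
E = 45/37 = 1.2162.

1.216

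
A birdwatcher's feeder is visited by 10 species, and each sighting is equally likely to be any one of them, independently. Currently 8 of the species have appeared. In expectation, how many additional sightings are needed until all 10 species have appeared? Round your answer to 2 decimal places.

With k distinct species already seen, the next new one takes an expected 10/(10-k) sightings.
Sum over k = 8,...,9: E = 10/2 + 10/1 = 15.000.

15.00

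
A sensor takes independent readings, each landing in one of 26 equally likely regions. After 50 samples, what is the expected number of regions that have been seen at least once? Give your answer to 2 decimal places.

For each region, P(seen in 50 samples) = 1 - (25/26)^50 = 0.859.
By linearity of expectation, E[distinct seen] = 26·(1 - (25/26)^50) = 22.341.

22.34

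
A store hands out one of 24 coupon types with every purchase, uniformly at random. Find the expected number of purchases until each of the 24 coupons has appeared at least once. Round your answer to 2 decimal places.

90.62

The wait to go from k to k+1 distinct coupons is geometric with mean 24/(24-k).
E[T] = 24/24 + 24/23 + 24/22 + ... + 24/2 + 24/1 = 24·H_{24}.
H_{24} = 3.776, so E[T] = 90.623.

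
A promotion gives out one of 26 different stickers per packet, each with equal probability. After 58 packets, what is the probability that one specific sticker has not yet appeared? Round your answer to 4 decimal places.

0.1028

Each packet misses the fixed sticker with probability (26-1)/26 = 25/26, independently.
P(still missing after 58) = (25/26)^58 = 0.10282.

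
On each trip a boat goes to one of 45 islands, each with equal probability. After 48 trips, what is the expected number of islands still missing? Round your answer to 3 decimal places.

15.302

For each island, P(unseen after 48) = (44/45)^48 = 0.3400.
By linearity of expectation, E[unseen] = 45·(44/45)^48 = 15.3017.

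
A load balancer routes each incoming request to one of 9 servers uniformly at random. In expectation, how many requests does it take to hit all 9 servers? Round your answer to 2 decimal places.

After k distinct servers have appeared, the next request gives a new one with probability (9-k)/9, so the expected wait for the (k+1)-th is 9/(9-k).
E[T] = 9/9 + 9/8 + 9/7 + ... + 9/2 + 9/1 = 9·H_{9}.
H_{9} = 2.829, so E[T] = 25.461.

25.46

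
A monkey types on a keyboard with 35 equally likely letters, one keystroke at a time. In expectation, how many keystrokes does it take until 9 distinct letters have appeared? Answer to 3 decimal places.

10.233

With k distinct letters already seen, the next new one arrives after an expected 35/(35-k) keystrokes.
Sum over k = 0,...,8: E = 35/35 + 35/34 + 35/33 + ... + 35/28 + 35/27 = 10.2327.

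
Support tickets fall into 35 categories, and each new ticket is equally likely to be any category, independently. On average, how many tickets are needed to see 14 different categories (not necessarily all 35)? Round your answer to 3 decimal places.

17.550

Going from k to k+1 distinct takes a geometric number of tickets with mean 35/(35-k).
Sum over k = 0,...,13: E = 35/35 + 35/34 + 35/33 + ... + 35/23 + 35/22 = 17.5498.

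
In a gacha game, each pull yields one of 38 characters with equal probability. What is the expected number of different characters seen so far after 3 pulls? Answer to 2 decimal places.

For each character, P(seen in 3 pulls) = 1 - (37/38)^3 = 0.077.
By linearity of expectation, E[distinct seen] = 38·(1 - (37/38)^3) = 2.922.

2.92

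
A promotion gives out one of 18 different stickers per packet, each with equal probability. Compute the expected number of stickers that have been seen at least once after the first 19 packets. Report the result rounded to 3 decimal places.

For each sticker, P(seen in 19 packets) = 1 - (17/18)^19 = 0.6624.
By linearity of expectation, E[distinct seen] = 18·(1 - (17/18)^19) = 11.9239.

11.924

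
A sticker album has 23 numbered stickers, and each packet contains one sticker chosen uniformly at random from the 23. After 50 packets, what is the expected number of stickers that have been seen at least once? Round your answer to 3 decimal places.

For each sticker, P(seen in 50 packets) = 1 - (22/23)^50 = 0.8917.
By linearity of expectation, E[distinct seen] = 23·(1 - (22/23)^50) = 20.5084.

20.508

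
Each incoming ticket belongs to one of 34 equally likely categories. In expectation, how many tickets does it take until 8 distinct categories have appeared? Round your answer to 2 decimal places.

Going from k to k+1 distinct takes a geometric number of tickets with mean 34/(34-k).
Sum over k = 0,...,7: E = 34/34 + 34/33 + 34/32 + ... + 34/28 + 34/27 = 8.969.

8.97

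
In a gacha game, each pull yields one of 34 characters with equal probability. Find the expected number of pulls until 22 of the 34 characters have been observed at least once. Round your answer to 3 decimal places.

34.510

With k distinct characters already seen, the next new one arrives after an expected 34/(34-k) pulls.
Sum over k = 0,...,21: E = 34/34 + 34/33 + 34/32 + ... + 34/14 + 34/13 = 34.5100.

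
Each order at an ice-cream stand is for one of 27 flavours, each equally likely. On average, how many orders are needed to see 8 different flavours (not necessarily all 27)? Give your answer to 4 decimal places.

Going from k to k+1 distinct takes a geometric number of orders with mean 27/(27-k).
Sum over k = 0,...,7: E = 27/27 + 27/26 + 27/25 + ... + 27/21 + 27/20 = 9.28036.

9.2804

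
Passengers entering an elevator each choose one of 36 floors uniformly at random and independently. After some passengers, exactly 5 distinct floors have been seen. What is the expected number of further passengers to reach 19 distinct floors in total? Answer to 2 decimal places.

The wait to go from k to k+1 distinct floors is geometric with mean 36/(36-k).
Sum over k = 5,...,18: E = 36/31 + 36/30 + 36/29 + ... + 36/19 + 36/18 = 21.157.

21.16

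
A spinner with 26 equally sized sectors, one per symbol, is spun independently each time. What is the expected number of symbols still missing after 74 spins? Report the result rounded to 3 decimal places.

1.427

For each symbol, P(unseen after 74) = (25/26)^74 = 0.0549.
By linearity of expectation, E[unseen] = 26·(25/26)^74 = 1.4273.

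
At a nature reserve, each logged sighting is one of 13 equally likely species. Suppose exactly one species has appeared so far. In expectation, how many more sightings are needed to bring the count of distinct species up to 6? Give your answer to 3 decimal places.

From k distinct to k+1 distinct takes on average 13/(13-k) sightings.
Sum over k = 1,...,5: E = 13/12 + 13/11 + 13/10 + 13/9 + 13/8 = 6.6346.

6.635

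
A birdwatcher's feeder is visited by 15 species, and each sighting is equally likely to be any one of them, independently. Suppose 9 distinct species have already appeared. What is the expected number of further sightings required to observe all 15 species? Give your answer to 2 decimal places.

36.75

With k distinct species already seen, the next new one takes an expected 15/(15-k) sightings.
Sum over k = 9,...,14: E = 15/6 + 15/5 + 15/4 + 15/3 + 15/2 + 15/1 = 36.750.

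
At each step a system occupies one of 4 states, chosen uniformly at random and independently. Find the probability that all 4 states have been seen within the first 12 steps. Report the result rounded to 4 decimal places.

By inclusion–exclusion over which states are missing,
P(all seen) = Σ_{j=0}^{4} (-1)^j C(4,j)((4-j)/4)^12
= 1.00000 - 0.12671 + 0.00146 - 0.00000 + 0.00000
= 0.87476.

0.8748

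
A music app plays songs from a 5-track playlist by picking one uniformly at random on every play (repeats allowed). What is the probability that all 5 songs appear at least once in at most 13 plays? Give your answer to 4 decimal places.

0.7381

Let A_i be the event that song i is missing after 13 plays. By inclusion–exclusion on the A_i,
P(all seen) = Σ_{j=0}^{5} (-1)^j C(5,j)((5-j)/5)^13
= 1.00000 - 0.27488 + 0.01306 - 0.00007 + 0.00000 - 0.00000
= 0.73812.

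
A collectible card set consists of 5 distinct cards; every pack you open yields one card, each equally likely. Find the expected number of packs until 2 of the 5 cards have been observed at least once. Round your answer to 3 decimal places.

With k distinct cards already seen, the next new one arrives after an expected 5/(5-k) packs.
Sum over k = 0,...,1: E = 5/5 + 5/4 = 2.2500.

2.250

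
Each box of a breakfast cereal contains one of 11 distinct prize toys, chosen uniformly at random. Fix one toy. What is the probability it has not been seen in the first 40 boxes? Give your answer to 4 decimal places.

0.0221

On each box the fixed toy fails to appear with probability 10/11.
P(still missing after 40) = (10/11)^40 = 0.02209.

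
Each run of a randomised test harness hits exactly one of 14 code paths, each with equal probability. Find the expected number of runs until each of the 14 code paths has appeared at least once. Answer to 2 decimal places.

The wait to go from k to k+1 distinct code paths is geometric with mean 14/(14-k).
E[T] = 14/14 + 14/13 + 14/12 + ... + 14/2 + 14/1 = 14·H_{14}.
H_{14} = 3.252, so E[T] = 45.522.

45.52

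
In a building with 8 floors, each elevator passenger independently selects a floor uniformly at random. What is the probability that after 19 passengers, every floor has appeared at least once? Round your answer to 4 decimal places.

0.4783

By inclusion–exclusion over which floors are missing,
P(all seen) = Σ_{j=0}^{8} (-1)^j C(8,j)((8-j)/8)^19
= 1.00000 - 0.63277 + 0.11839 - 0.00741 + 0.00013 - 0.00000 + 0.00000 - 0.00000 + 0.00000
= 0.47835.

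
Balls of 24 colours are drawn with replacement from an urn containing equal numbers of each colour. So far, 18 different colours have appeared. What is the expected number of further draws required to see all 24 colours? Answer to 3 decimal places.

58.800

The wait to go from k to k+1 distinct colours is geometric with mean 24/(24-k).
Sum over k = 18,...,23: E = 24/6 + 24/5 + 24/4 + 24/3 + 24/2 + 24/1 = 58.8000.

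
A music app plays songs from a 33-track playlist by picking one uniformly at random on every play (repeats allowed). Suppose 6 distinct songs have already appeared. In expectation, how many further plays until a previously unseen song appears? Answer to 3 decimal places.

1.222

The number of plays until the next new song is geometric with success probability 27/33, so its mean is 33/27.
E = 33/27 = 1.2222.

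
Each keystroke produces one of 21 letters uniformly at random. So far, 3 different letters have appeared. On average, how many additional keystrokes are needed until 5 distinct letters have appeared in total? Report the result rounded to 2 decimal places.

2.40

The wait to go from k to k+1 distinct letters is geometric with mean 21/(21-k).
Sum over k = 3,...,4: E = 21/18 + 21/17 = 2.402.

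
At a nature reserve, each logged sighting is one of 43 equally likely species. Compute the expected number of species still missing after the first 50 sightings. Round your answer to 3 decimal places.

For each species, P(unseen after 50) = (42/43)^50 = 0.3083.
By linearity of expectation, E[unseen] = 43·(42/43)^50 = 13.2590.

13.259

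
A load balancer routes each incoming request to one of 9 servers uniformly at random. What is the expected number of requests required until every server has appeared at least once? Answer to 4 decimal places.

25.4607

After k distinct servers have appeared, the next request gives a new one with probability (9-k)/9, so the expected wait for the (k+1)-th is 9/(9-k).
E[T] = 9/9 + 9/8 + 9/7 + ... + 9/2 + 9/1 = 9·H_{9}.
H_{9} = 2.82897, so E[T] = 25.46071.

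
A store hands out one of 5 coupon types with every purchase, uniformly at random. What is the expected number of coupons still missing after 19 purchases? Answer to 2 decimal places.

For each coupon, P(unseen after 19) = (4/5)^19 = 0.014.
By linearity of expectation, E[unseen] = 5·(4/5)^19 = 0.072.

0.07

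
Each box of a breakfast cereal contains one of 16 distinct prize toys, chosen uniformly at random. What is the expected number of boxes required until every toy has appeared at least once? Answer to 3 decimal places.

54.092

After k distinct toys have appeared, the next box gives a new one with probability (16-k)/16, so the expected wait for the (k+1)-th is 16/(16-k).
E[T] = 16/16 + 16/15 + 16/14 + ... + 16/2 + 16/1 = 16·H_{16}.
H_{16} = 3.3807, so E[T] = 54.0917.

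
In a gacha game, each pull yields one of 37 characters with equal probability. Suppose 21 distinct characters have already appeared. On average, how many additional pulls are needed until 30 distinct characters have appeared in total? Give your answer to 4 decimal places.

29.1513

The wait to go from k to k+1 distinct characters is geometric with mean 37/(37-k).
Sum over k = 21,...,29: E = 37/16 + 37/15 + 37/14 + ... + 37/9 + 37/8 = 29.15126.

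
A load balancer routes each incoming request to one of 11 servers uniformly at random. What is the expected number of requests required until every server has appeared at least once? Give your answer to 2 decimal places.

The wait to go from k to k+1 distinct servers is geometric with mean 11/(11-k).
E[T] = 11/11 + 11/10 + 11/9 + ... + 11/2 + 11/1 = 11·H_{11}.
H_{11} = 3.020, so E[T] = 33.219.

33.22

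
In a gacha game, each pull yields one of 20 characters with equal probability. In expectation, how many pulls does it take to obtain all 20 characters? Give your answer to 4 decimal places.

71.9548

After k distinct characters have appeared, the next pull gives a new one with probability (20-k)/20, so the expected wait for the (k+1)-th is 20/(20-k).
E[T] = 20/20 + 20/19 + 20/18 + ... + 20/2 + 20/1 = 20·H_{20}.
H_{20} = 3.59774, so E[T] = 71.95479.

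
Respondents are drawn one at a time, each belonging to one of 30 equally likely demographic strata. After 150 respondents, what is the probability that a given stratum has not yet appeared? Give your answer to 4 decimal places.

On each respondent the fixed stratum fails to appear with probability 29/30.
P(still missing after 150) = (29/30)^150 = 0.00619.

0.0062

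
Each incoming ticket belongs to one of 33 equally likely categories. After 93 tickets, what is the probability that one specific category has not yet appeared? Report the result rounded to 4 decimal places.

0.0572

Each ticket misses the fixed category with probability (33-1)/33 = 32/33, independently.
P(still missing after 93) = (32/33)^93 = 0.05717.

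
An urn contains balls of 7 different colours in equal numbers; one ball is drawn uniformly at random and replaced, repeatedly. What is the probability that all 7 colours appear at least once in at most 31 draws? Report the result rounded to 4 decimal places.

By inclusion–exclusion over which colours are missing,
P(all seen) = Σ_{j=0}^{7} (-1)^j C(7,j)((7-j)/7)^31
= 1.00000 - 0.05885 + 0.00062 - 0.00000 + 0.00000 - 0.00000 + 0.00000 - 0.00000
= 0.94177.

0.9418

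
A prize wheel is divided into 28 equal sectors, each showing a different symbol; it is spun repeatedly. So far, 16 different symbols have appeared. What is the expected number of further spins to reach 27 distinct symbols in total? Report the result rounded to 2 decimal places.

From k distinct to k+1 distinct takes on average 28/(28-k) spins.
Sum over k = 16,...,26: E = 28/12 + 28/11 + 28/10 + ... + 28/3 + 28/2 = 58.890.

58.89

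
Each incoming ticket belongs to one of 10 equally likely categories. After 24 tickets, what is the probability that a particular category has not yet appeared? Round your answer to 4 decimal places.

On each ticket the fixed category fails to appear with probability 9/10.
P(still missing after 24) = (9/10)^24 = 0.07977.

0.0798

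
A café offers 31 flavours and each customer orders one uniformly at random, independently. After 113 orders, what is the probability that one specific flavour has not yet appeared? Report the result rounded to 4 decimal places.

0.0246

On each order the fixed flavour fails to appear with probability 30/31.
P(still missing after 113) = (30/31)^113 = 0.02459.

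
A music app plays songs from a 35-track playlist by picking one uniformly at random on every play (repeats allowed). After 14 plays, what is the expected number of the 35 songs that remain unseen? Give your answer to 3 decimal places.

23.325

For each song, P(unseen after 14) = (34/35)^14 = 0.6664.
By linearity of expectation, E[unseen] = 35·(34/35)^14 = 23.3249.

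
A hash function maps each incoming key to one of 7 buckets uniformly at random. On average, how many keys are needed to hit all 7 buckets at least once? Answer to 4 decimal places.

The wait to go from k to k+1 distinct buckets is geometric with mean 7/(7-k).
E[T] = 7/7 + 7/6 + 7/5 + ... + 7/2 + 7/1 = 7·H_{7}.
H_{7} = 2.59286, so E[T] = 18.15000.

18.1500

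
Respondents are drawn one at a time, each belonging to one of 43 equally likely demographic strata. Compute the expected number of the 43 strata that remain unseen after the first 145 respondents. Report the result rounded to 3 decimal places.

For each stratum, P(unseen after 145) = (42/43)^145 = 0.0330.
By linearity of expectation, E[unseen] = 43·(42/43)^145 = 1.4180.

1.418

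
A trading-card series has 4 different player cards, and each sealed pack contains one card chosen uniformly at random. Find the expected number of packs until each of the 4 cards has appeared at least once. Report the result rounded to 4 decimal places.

8.3333

The wait to go from k to k+1 distinct cards is geometric with mean 4/(4-k).
E[T] = 4/4 + 4/3 + 4/2 + 4/1 = 4·H_{4}.
H_{4} = 2.08333, so E[T] = 8.33333.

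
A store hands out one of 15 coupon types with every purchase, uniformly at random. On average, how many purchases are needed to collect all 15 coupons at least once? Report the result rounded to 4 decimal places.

49.7734

After k distinct coupons have appeared, the next purchase gives a new one with probability (15-k)/15, so the expected wait for the (k+1)-th is 15/(15-k).
E[T] = 15/15 + 15/14 + 15/13 + ... + 15/2 + 15/1 = 15·H_{15}.
H_{15} = 3.31823, so E[T] = 49.77343.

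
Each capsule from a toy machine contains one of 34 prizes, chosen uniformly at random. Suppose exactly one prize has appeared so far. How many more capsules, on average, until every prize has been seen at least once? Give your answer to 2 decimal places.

139.02

From k distinct to k+1 distinct takes on average 34/(34-k) capsules.
Sum over k = 1,...,33: E = 34/33 + 34/32 + 34/31 + ... + 34/2 + 34/1 = 139.019.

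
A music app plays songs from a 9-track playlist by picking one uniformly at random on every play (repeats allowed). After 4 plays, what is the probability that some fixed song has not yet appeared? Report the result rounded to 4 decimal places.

0.6243

Each play misses the fixed song with probability (9-1)/9 = 8/9, independently.
P(still missing after 4) = (8/9)^4 = 0.62430.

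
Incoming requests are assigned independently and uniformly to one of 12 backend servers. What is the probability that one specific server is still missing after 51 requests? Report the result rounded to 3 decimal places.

0.012

Each request misses the fixed server with probability (12-1)/12 = 11/12, independently.
P(still missing after 51) = (11/12)^51 = 0.0118.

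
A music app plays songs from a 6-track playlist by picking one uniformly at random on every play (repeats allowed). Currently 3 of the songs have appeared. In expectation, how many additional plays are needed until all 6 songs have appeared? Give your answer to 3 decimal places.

The wait to go from k to k+1 distinct songs is geometric with mean 6/(6-k).
Sum over k = 3,...,5: E = 6/3 + 6/2 + 6/1 = 11.0000.

11.000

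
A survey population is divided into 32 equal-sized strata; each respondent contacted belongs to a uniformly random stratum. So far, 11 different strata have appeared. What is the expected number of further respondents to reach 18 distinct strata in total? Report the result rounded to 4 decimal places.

12.6015

The wait to go from k to k+1 distinct strata is geometric with mean 32/(32-k).
Sum over k = 11,...,17: E = 32/21 + 32/20 + 32/19 + ... + 32/16 + 32/15 = 12.60148.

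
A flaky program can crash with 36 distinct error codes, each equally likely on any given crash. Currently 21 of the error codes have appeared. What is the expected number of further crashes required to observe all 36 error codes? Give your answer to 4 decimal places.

From k distinct to k+1 distinct takes on average 36/(36-k) crashes.
Sum over k = 21,...,35: E = 36/15 + 36/14 + 36/13 + ... + 36/2 + 36/1 = 119.45624.

119.4562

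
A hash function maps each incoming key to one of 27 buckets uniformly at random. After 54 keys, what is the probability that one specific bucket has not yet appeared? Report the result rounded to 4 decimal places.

On each key the fixed bucket fails to appear with probability 26/27.
P(still missing after 54) = (26/27)^54 = 0.13029.

0.1303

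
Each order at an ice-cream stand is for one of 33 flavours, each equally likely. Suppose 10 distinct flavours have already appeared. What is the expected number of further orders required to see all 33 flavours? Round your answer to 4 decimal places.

123.2316

From k distinct to k+1 distinct takes on average 33/(33-k) orders.
Sum over k = 10,...,32: E = 33/23 + 33/22 + 33/21 + ... + 33/2 + 33/1 = 123.23162.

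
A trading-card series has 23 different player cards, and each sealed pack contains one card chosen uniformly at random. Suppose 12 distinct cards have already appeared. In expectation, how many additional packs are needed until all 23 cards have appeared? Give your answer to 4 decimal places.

The wait to go from k to k+1 distinct cards is geometric with mean 23/(23-k).
Sum over k = 12,...,22: E = 23/11 + 23/10 + 23/9 + ... + 23/2 + 23/1 = 69.45718.

69.4572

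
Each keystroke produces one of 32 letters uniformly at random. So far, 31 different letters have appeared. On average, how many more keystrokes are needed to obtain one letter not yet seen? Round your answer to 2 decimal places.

32.00

The number of keystrokes until the next new letter is geometric with success probability 1/32, so its mean is 32/1.
E = 32/1 = 32.000.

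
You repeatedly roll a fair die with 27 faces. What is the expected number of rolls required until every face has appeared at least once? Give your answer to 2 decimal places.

Split into phases: going from k distinct to k+1 distinct takes on average 27/(27-k) rolls.
E[T] = 27/27 + 27/26 + 27/25 + ... + 27/2 + 27/1 = 27·H_{27}.
H_{27} = 3.891, so E[T] = 105.069.

105.07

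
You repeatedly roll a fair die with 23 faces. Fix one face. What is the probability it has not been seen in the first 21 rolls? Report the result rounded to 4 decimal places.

Each roll misses the fixed face with probability (23-1)/23 = 22/23, independently.
P(still missing after 21) = (22/23)^21 = 0.39318.

0.3932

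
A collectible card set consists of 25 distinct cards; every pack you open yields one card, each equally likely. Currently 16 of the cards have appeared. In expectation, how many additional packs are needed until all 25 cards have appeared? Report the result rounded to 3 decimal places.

70.724

The wait to go from k to k+1 distinct cards is geometric with mean 25/(25-k).
Sum over k = 16,...,24: E = 25/9 + 25/8 + 25/7 + ... + 25/2 + 25/1 = 70.7242.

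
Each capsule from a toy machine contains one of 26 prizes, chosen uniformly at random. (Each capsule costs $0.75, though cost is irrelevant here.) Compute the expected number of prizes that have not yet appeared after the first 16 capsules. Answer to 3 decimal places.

13.882

For each prize, P(unseen after 16) = (25/26)^16 = 0.5339.
By linearity of expectation, E[unseen] = 26·(25/26)^16 = 13.8816.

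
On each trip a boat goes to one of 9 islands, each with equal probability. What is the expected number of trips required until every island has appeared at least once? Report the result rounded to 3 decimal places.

25.461

The wait to go from k to k+1 distinct islands is geometric with mean 9/(9-k).
E[T] = 9/9 + 9/8 + 9/7 + ... + 9/2 + 9/1 = 9·H_{9}.
H_{9} = 2.8290, so E[T] = 25.4607.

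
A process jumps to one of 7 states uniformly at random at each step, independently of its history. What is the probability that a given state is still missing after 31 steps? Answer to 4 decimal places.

On each step the fixed state fails to appear with probability 6/7.
P(still missing after 31) = (6/7)^31 = 0.00841.

0.0084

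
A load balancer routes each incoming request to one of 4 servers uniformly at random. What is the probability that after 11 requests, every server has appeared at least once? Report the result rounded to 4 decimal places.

0.8340

Let A_i be the event that server i is missing after 11 requests. By inclusion–exclusion on the A_i,
P(all seen) = Σ_{j=0}^{4} (-1)^j C(4,j)((4-j)/4)^11
= 1.00000 - 0.16894 + 0.00293 - 0.00000 + 0.00000
= 0.83399.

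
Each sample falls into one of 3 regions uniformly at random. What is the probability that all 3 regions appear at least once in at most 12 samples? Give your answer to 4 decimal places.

Let A_i be the event that region i is missing after 12 samples. By inclusion–exclusion on the A_i,
P(all seen) = Σ_{j=0}^{3} (-1)^j C(3,j)((3-j)/3)^12
= 1.00000 - 0.02312 + 0.00001 - 0.00000
= 0.97688.

0.9769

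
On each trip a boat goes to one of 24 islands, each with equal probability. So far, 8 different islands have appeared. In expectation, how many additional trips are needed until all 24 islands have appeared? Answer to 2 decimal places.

From k distinct to k+1 distinct takes on average 24/(24-k) trips.
Sum over k = 8,...,23: E = 24/16 + 24/15 + 24/14 + ... + 24/2 + 24/1 = 81.137.

81.14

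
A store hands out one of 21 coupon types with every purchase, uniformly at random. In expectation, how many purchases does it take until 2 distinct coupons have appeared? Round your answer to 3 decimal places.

2.050

Going from k to k+1 distinct takes a geometric number of purchases with mean 21/(21-k).
Sum over k = 0,...,1: E = 21/21 + 21/20 = 2.0500.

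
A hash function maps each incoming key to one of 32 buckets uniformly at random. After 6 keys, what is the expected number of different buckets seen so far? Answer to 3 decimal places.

5.550

For each bucket, P(seen in 6 keys) = 1 - (31/32)^6 = 0.1734.
By linearity of expectation, E[distinct seen] = 32·(1 - (31/32)^6) = 5.5503.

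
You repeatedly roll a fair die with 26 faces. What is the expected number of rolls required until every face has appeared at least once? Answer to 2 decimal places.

100.21

The wait to go from k to k+1 distinct faces is geometric with mean 26/(26-k).
E[T] = 26/26 + 26/25 + 26/24 + ... + 26/2 + 26/1 = 26·H_{26}.
H_{26} = 3.854, so E[T] = 100.215.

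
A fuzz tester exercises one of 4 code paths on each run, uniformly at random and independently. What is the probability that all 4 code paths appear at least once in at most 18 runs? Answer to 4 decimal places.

By inclusion–exclusion over which code paths are missing,
P(all seen) = Σ_{j=0}^{4} (-1)^j C(4,j)((4-j)/4)^18
= 1.00000 - 0.02255 + 0.00002 - 0.00000 + 0.00000
= 0.97747.

0.9775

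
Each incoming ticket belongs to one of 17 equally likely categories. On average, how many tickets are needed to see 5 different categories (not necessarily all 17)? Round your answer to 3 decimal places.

With k distinct categories already seen, the next new one arrives after an expected 17/(17-k) tickets.
Sum over k = 0,...,4: E = 17/17 + 17/16 + 17/15 + 17/14 + 17/13 = 5.7178.

5.718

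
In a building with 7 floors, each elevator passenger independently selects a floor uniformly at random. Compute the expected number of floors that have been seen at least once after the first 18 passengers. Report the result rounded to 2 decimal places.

For each floor, P(seen in 18 passengers) = 1 - (6/7)^18 = 0.938.
By linearity of expectation, E[distinct seen] = 7·(1 - (6/7)^18) = 6.563.

6.56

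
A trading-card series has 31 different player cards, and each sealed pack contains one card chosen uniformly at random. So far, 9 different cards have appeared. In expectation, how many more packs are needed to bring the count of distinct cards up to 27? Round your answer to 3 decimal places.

From k distinct to k+1 distinct takes on average 31/(31-k) packs.
Sum over k = 9,...,26: E = 31/22 + 31/21 + 31/20 + ... + 31/6 + 31/5 = 49.8319.

49.832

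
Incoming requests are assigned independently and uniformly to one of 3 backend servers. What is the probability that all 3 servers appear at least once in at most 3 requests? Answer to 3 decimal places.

By inclusion–exclusion over which servers are missing,
P(all seen) = Σ_{j=0}^{3} (-1)^j C(3,j)((3-j)/3)^3
= 1.0000 - 0.8889 + 0.1111 - 0.0000
= 0.2222.

0.222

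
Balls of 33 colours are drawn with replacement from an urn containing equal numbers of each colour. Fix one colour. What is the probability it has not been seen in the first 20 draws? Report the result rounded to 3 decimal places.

0.540

Each draw misses the fixed colour with probability (33-1)/33 = 32/33, independently.
P(still missing after 20) = (32/33)^20 = 0.5404.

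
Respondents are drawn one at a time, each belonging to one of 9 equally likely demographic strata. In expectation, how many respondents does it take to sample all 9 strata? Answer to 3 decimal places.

25.461

Split into phases: going from k distinct to k+1 distinct takes on average 9/(9-k) respondents.
E[T] = 9/9 + 9/8 + 9/7 + ... + 9/2 + 9/1 = 9·H_{9}.
H_{9} = 2.8290, so E[T] = 25.4607.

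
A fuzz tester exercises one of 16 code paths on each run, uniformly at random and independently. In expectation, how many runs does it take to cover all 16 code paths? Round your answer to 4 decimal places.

54.0917

The wait to go from k to k+1 distinct code paths is geometric with mean 16/(16-k).
E[T] = 16/16 + 16/15 + 16/14 + ... + 16/2 + 16/1 = 16·H_{16}.
H_{16} = 3.38073, so E[T] = 54.09166.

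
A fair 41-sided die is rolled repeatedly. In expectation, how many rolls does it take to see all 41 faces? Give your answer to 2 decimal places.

176.42

Split into phases: going from k distinct to k+1 distinct takes on average 41/(41-k) rolls.
E[T] = 41/41 + 41/40 + 41/39 + ... + 41/2 + 41/1 = 41·H_{41}.
H_{41} = 4.303, so E[T] = 176.420.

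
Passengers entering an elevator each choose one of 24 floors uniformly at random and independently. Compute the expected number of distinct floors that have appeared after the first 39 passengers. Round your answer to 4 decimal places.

For each floor, P(seen in 39 passengers) = 1 - (23/24)^39 = 0.80983.
By linearity of expectation, E[distinct seen] = 24·(1 - (23/24)^39) = 19.43587.

19.4359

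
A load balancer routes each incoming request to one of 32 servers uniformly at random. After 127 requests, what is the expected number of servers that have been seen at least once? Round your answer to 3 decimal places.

For each server, P(seen in 127 requests) = 1 - (31/32)^127 = 0.9823.
By linearity of expectation, E[distinct seen] = 32·(1 - (31/32)^127) = 31.4324.

31.432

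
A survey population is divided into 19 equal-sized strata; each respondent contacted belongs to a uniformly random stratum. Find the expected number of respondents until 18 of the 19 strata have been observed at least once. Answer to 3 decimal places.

With k distinct strata already seen, the next new one arrives after an expected 19/(19-k) respondents.
Sum over k = 0,...,17: E = 19/19 + 19/18 + 19/17 + ... + 19/3 + 19/2 = 48.4071.

48.407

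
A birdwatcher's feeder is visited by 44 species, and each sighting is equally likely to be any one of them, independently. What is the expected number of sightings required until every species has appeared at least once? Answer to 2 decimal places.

192.40

Split into phases: going from k distinct to k+1 distinct takes on average 44/(44-k) sightings.
E[T] = 44/44 + 44/43 + 44/42 + ... + 44/2 + 44/1 = 44·H_{44}.
H_{44} = 4.373, so E[T] = 192.400.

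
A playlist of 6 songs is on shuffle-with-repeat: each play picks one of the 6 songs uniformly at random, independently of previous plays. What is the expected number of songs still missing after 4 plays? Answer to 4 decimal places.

For each song, P(unseen after 4) = (5/6)^4 = 0.48225.
By linearity of expectation, E[unseen] = 6·(5/6)^4 = 2.89352.

2.8935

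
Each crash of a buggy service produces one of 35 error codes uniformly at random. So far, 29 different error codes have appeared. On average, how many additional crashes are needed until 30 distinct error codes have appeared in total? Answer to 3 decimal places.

From k distinct to k+1 distinct takes on average 35/(35-k) crashes.
Only the k = 29 term is needed: E = 35/6 = 5.8333.

5.833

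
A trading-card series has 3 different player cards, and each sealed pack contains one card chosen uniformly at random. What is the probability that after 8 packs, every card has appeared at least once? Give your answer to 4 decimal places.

Let A_i be the event that card i is missing after 8 packs. By inclusion–exclusion on the A_i,
P(all seen) = Σ_{j=0}^{3} (-1)^j C(3,j)((3-j)/3)^8
= 1.00000 - 0.11706 + 0.00046 - 0.00000
= 0.88340.

0.8834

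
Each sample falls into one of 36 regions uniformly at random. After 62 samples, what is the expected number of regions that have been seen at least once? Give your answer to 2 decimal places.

29.72

For each region, P(seen in 62 samples) = 1 - (35/36)^62 = 0.826.
By linearity of expectation, E[distinct seen] = 36·(1 - (35/36)^62) = 29.723.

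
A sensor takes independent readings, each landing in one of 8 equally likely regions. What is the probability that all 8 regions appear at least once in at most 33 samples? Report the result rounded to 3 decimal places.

By inclusion–exclusion over which regions are missing,
P(all seen) = Σ_{j=0}^{8} (-1)^j C(8,j)((8-j)/8)^33
= 1.0000 - 0.0976 + 0.0021 - 0.0000 + 0.0000 - 0.0000 + 0.0000 - 0.0000 + 0.0000
= 0.9045.

0.905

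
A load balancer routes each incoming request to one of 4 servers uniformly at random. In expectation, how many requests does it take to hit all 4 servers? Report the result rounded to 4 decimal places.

8.3333

After k distinct servers have appeared, the next request gives a new one with probability (4-k)/4, so the expected wait for the (k+1)-th is 4/(4-k).
E[T] = 4/4 + 4/3 + 4/2 + 4/1 = 4·H_{4}.
H_{4} = 2.08333, so E[T] = 8.33333.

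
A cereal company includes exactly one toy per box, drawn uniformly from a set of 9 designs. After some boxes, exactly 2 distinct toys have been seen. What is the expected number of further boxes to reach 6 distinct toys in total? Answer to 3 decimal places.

6.836

From k distinct to k+1 distinct takes on average 9/(9-k) boxes.
Sum over k = 2,...,5: E = 9/7 + 9/6 + 9/5 + 9/4 = 6.8357.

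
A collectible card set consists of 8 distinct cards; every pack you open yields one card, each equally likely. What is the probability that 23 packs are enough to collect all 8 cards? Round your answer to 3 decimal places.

By inclusion–exclusion over which cards are missing,
P(all seen) = Σ_{j=0}^{8} (-1)^j C(8,j)((8-j)/8)^23
= 1.0000 - 0.3709 + 0.0375 - 0.0011 + 0.0000 - 0.0000 + 0.0000 - 0.0000 + 0.0000
= 0.6654.

0.665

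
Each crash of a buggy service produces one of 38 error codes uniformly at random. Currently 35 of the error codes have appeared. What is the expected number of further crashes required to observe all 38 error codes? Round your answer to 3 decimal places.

69.667

With k distinct error codes already seen, the next new one takes an expected 38/(38-k) crashes.
Sum over k = 35,...,37: E = 38/3 + 38/2 + 38/1 = 69.6667.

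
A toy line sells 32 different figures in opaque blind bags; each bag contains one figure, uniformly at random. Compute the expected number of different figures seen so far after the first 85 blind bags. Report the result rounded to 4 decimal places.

For each figure, P(seen in 85 blind bags) = 1 - (31/32)^85 = 0.93270.
By linearity of expectation, E[distinct seen] = 32·(1 - (31/32)^85) = 29.84650.

29.8465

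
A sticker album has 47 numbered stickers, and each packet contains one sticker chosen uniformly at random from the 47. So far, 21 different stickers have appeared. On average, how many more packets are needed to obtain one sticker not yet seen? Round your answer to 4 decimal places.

1.8077

The number of packets until the next new sticker is geometric with success probability 26/47, so its mean is 47/26.
E = 47/26 = 1.80769.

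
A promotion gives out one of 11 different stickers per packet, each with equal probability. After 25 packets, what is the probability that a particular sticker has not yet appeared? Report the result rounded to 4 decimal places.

0.0923

Each packet misses the fixed sticker with probability (11-1)/11 = 10/11, independently.
P(still missing after 25) = (10/11)^25 = 0.09230.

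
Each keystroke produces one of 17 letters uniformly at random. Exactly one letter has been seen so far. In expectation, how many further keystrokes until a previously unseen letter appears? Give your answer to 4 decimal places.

1.0625

Each keystroke yields a new letter with probability (17-1)/17 = 16/17, so the wait is geometric with mean 17/16.
E = 17/16 = 1.06250.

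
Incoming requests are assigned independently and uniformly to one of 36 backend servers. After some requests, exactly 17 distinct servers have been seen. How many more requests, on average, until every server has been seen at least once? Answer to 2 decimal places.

The wait to go from k to k+1 distinct servers is geometric with mean 36/(36-k).
Sum over k = 17,...,35: E = 36/19 + 36/18 + 36/17 + ... + 36/2 + 36/1 = 127.719.

127.72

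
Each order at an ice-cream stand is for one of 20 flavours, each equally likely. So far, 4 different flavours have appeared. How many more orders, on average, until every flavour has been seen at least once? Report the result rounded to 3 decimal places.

67.615

With k distinct flavours already seen, the next new one takes an expected 20/(20-k) orders.
Sum over k = 4,...,19: E = 20/16 + 20/15 + 20/14 + ... + 20/2 + 20/1 = 67.6146.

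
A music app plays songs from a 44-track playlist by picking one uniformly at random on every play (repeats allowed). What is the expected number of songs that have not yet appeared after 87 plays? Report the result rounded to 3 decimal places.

For each song, P(unseen after 87) = (43/44)^87 = 0.1353.
By linearity of expectation, E[unseen] = 44·(43/44)^87 = 5.9542.

5.954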